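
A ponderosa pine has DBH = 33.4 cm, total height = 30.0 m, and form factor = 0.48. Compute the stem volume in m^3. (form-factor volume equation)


Formula: V = pi * (DBH/200)^2 * H * ff
Radius = DBH/200 = 33.4/200 = 0.167 m
Radius^2 = 0.167^2 = 0.027889 m^2
V = pi * 0.027889 * 30.0 * 0.48
V = 1.262 m^3

1.262


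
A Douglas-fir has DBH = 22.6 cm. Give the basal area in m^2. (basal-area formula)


Formula: BA = pi * (DBH/2)^2 / 10000  (cm^2 to m^2)
Radius = DBH/2 = 22.6/2 = 11.3 cm
BA = pi * 11.3^2 / 10000
   = 401.15 cm^2 / 10000
   = 0.0401 m^2

0.0401


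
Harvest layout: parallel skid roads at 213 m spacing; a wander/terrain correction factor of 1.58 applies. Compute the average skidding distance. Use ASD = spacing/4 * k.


Formula: ASD = (spacing / 4) * correction
Uncorrected distance = spacing / 4 = 213 / 4 = 53.25 m
ASD = 53.25 * 1.58 = 84 m

84


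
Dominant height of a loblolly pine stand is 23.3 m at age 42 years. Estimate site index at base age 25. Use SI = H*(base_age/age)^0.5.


Formula: SI = H_dom * (base_age / age)^0.5
Age ratio = 25 / 42 = 0.59524
sqrt(age_ratio) = 0.77152
SI = 23.3 * 0.77152 = 18.0 m

18.0


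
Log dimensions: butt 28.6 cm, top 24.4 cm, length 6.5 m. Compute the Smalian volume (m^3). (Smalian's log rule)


Smalian: V = (A1 + A2)/2 * L,  A = pi*(D/200)^2
A1 = pi*(28.6/200)^2 = 0.064242 m^2
A2 = pi*(24.4/200)^2 = 0.046759 m^2
V = (0.064242+0.046759)/2*6.5 = 0.3608 m^3

0.3608


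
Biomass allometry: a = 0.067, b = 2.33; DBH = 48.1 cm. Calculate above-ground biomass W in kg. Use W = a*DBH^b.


Formula: W = a * DBH^b  (allometric power law)
DBH^b = 48.1^2.33 = 8306.1167
W = 0.067 * 8306.1167 = 556.5 kg

556.5


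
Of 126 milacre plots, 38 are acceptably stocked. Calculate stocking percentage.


Formula: Stocking % = stocked plots / total plots * 100
Stocking = 38 / 126 * 100
Stocking = 0.3016 * 100 = 30.2%

30.2


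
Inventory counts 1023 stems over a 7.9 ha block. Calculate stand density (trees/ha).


Formula: Stand Density = N_trees / Area_ha
Density = 1023 trees / 7.9 ha
Density = 129 trees/ha

129


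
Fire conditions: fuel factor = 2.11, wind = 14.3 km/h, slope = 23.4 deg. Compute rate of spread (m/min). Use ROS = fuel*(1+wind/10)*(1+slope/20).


Formula: ROS = fuel * (1 + wind/10) * (1 + slope/20)
Wind factor = 1 + 14.3/10 = 2.43
Slope factor = 1 + 23.4/20 = 2.17
ROS = 2.11 * 2.43 * 2.17 = 11.13 m/min

11.13


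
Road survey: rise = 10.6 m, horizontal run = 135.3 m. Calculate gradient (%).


Formula: Gradient = rise / run * 100
Gradient = 10.6 / 135.3 * 100 = 7.8%

7.8


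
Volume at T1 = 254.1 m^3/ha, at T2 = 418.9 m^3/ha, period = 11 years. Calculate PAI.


Formula: PAI = (V_T2 - V_T1) / (T2 - T1)
Volume increment = 418.9 - 254.1 = 164.8 m^3/ha
PAI = 164.8 / 11 = 14.98 m^3/ha/year

14.98


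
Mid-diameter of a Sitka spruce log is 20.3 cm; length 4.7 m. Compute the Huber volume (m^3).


Huber: V = Am * L,  Am = pi*(Dm/200)^2
Am = pi*(20.3/200)^2 = 0.032365 m^2
V = 0.032365*4.7 = 0.1521 m^3

0.1521


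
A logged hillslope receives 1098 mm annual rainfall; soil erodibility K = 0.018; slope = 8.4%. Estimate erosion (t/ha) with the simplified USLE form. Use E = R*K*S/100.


Formula: E = R * K * S / 100  (simplified USLE)
R * K = 1098 * 0.018 = 19.764
E = 19.764 * 8.4 / 100 = 1.66 t/ha

1.66


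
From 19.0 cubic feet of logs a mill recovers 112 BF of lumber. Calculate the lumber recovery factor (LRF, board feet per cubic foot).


Formula: LRF = Lumber Output (BF) / Log Input (ft^3)
LRF = 112 BF / 19.0 ft^3
LRF = 5.89 BF/ft^3

5.89


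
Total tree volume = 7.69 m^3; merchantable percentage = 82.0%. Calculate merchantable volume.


Formula: MV = V_total * (merchantable_pct / 100)
Merchantable fraction = 82.0% / 100 = 0.82
MV = 7.69 m^3 * 0.82 = 6.306 m^3

6.306


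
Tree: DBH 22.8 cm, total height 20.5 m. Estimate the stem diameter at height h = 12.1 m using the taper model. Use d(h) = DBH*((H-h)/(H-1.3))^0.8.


Taper: d(h) = DBH * ((H - h) / (H - 1.3))^0.8
Numerator = H - h = 20.5 - 12.1 = 8.4 m
Denominator = H - 1.3 = 20.5 - 1.3 = 19.2 m
Ratio = 8.4 / 19.2 = 0.4375
d = 22.8 * 0.4375^0.8 = 11.8 cm

11.8


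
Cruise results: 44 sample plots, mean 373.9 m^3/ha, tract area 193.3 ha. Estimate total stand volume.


Formula: Total Volume = Mean Volume per ha * Total Area
Total Volume = 373.9 m^3/ha * 193.3 ha
Total Volume = 72275 m^3

72275


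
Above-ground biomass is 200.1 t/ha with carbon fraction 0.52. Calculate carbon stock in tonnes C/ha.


Formula: Carbon Stock = Biomass * Carbon Fraction
C = 200.1 t/ha * 0.52
C = 104.1 t C/ha

104.1


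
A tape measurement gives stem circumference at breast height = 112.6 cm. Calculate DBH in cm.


Formula: DBH = C / pi
DBH = 112.6 / pi
pi = 3.14159...
DBH = 35.8 cm

35.8


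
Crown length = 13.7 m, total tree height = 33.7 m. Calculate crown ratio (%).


Formula: Crown Ratio = (Crown Length / Total Height) * 100
CR = (13.7 m / 33.7 m) * 100
CR = 0.4065 * 100 = 40.7%

40.7


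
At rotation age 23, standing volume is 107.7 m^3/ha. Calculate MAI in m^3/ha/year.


Formula: MAI = Total Volume / Stand Age
MAI = 107.7 m^3/ha / 23 years
MAI = 4.68 m^3/ha/year

4.68


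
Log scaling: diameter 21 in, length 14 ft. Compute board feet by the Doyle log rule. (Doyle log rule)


Doyle: BF = (D - 4)^2 * L / 16
Adjusted diameter = 21 - 4 = 17 in
(D-4)^2 = 17^2 = 289
BF = 289 * 14 / 16 = 253 BF

253


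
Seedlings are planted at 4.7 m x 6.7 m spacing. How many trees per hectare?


Formula: TPH = 10000 m^2/ha / (spacing_x * spacing_y)
Area per tree = 4.7 m * 6.7 m = 31.49 m^2
TPH = 10000 / 31.49 = 318 trees/ha

318


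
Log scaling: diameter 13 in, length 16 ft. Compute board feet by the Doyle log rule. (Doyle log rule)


Doyle: BF = (D - 4)^2 * L / 16
Adjusted diameter = 13 - 4 = 9 in
(D-4)^2 = 9^2 = 81
BF = 81 * 16 / 16 = 81 BF

81


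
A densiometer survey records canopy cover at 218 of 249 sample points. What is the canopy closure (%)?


Formula: Canopy closure = covered points / total points * 100
Closure = 218 / 249 * 100
Closure = 0.8755 * 100 = 87.6%

87.6


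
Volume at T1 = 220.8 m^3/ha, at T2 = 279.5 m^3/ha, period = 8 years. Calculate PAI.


Formula: PAI = (V_T2 - V_T1) / (T2 - T1)
Volume increment = 279.5 - 220.8 = 58.7 m^3/ha
PAI = 58.7 / 8 = 7.34 m^3/ha/year

7.34


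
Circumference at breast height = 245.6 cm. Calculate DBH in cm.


Formula: DBH = C / pi
DBH = 245.6 / pi
pi = 3.14159...
DBH = 78.2 cm

78.2


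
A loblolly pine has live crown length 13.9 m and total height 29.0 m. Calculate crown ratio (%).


Formula: Crown Ratio = (Crown Length / Total Height) * 100
CR = (13.9 m / 29.0 m) * 100
CR = 0.4793 * 100 = 47.9%

47.9


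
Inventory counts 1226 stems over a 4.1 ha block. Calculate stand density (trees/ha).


Formula: Stand Density = N_trees / Area_ha
Density = 1226 trees / 4.1 ha
Density = 299 trees/ha

299


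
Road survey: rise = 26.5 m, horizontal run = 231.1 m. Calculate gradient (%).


Formula: Gradient = rise / run * 100
Gradient = 26.5 / 231.1 * 100 = 11.5%

11.5


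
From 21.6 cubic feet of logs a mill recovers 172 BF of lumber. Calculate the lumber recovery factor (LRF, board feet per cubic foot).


Formula: LRF = Lumber Output (BF) / Log Input (ft^3)
LRF = 172 BF / 21.6 ft^3
LRF = 7.96 BF/ft^3

7.96


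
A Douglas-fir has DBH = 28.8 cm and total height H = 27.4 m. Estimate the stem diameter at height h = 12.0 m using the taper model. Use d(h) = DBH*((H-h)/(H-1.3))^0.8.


Taper: d(h) = DBH * ((H - h) / (H - 1.3))^0.8
Numerator = H - h = 27.4 - 12.0 = 15.4 m
Denominator = H - 1.3 = 27.4 - 1.3 = 26.1 m
Ratio = 15.4 / 26.1 = 0.59004
d = 28.8 * 0.59004^0.8 = 18.9 cm

18.9


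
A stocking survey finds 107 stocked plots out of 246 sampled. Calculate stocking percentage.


Formula: Stocking % = stocked plots / total plots * 100
Stocking = 107 / 246 * 100
Stocking = 0.435 * 100 = 43.5%

43.5


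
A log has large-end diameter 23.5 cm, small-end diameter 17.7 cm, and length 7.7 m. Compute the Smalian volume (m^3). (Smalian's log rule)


Smalian: V = (A1 + A2)/2 * L,  A = pi*(D/200)^2
A1 = pi*(23.5/200)^2 = 0.043374 m^2
A2 = pi*(17.7/200)^2 = 0.024606 m^2
V = (0.043374+0.024606)/2*7.7 = 0.2617 m^3

0.2617


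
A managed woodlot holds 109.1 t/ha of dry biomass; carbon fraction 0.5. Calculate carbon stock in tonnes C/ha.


Formula: Carbon Stock = Biomass * Carbon Fraction
C = 109.1 t/ha * 0.5
C = 54.6 t C/ha

54.6


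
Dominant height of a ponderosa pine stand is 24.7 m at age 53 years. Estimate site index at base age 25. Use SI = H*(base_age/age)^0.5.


Formula: SI = H_dom * (base_age / age)^0.5
Age ratio = 25 / 53 = 0.4717
sqrt(age_ratio) = 0.6868
SI = 24.7 * 0.6868 = 17.0 m

17.0


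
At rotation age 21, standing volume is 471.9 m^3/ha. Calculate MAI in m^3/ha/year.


Formula: MAI = Total Volume / Stand Age
MAI = 471.9 m^3/ha / 21 years
MAI = 22.47 m^3/ha/year

22.47


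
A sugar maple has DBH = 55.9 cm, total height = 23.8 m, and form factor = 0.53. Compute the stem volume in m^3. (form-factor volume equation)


Formula: V = pi * (DBH/200)^2 * H * ff
Radius = DBH/200 = 55.9/200 = 0.2795 m
Radius^2 = 0.2795^2 = 0.07812025 m^2
V = pi * 0.07812025 * 23.8 * 0.53
V = 3.096 m^3

3.096


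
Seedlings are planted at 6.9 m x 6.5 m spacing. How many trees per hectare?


Formula: TPH = 10000 m^2/ha / (spacing_x * spacing_y)
Area per tree = 6.9 m * 6.5 m = 44.85 m^2
TPH = 10000 / 44.85 = 223 trees/ha

223


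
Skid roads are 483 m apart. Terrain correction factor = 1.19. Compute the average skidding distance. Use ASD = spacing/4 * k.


Formula: ASD = (spacing / 4) * correction
Uncorrected distance = spacing / 4 = 483 / 4 = 120.75 m
ASD = 120.75 * 1.19 = 144 m

144


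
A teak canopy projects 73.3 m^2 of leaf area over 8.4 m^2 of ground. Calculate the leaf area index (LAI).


Formula: LAI = total leaf area / ground area  (dimensionless)
LAI = 73.3 m^2 / 8.4 m^2
LAI = 8.73

8.73


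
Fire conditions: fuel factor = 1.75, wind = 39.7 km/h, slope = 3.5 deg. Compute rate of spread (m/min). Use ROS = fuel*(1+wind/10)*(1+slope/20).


Formula: ROS = fuel * (1 + wind/10) * (1 + slope/20)
Wind factor = 1 + 39.7/10 = 4.97
Slope factor = 1 + 3.5/20 = 1.175
ROS = 1.75 * 4.97 * 1.175 = 10.22 m/min

10.22


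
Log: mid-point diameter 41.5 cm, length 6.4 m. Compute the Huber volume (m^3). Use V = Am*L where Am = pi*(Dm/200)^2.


Huber: V = Am * L,  Am = pi*(Dm/200)^2
Am = pi*(41.5/200)^2 = 0.135265 m^2
V = 0.135265*6.4 = 0.8657 m^3

0.8657


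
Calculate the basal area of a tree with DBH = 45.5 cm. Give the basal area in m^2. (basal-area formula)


Formula: BA = pi * (DBH/2)^2 / 10000  (cm^2 to m^2)
Radius = DBH/2 = 45.5/2 = 22.75 cm
BA = pi * 22.75^2 / 10000
   = 1625.9705 cm^2 / 10000
   = 0.1626 m^2

0.1626


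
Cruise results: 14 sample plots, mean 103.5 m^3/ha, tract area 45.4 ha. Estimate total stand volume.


Formula: Total Volume = Mean Volume per ha * Total Area
Total Volume = 103.5 m^3/ha * 45.4 ha
Total Volume = 4699 m^3

4699


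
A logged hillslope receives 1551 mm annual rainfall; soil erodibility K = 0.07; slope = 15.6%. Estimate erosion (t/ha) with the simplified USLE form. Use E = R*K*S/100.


Formula: E = R * K * S / 100  (simplified USLE)
R * K = 1551 * 0.07 = 108.57
E = 108.57 * 15.6 / 100 = 16.94 t/ha

16.94


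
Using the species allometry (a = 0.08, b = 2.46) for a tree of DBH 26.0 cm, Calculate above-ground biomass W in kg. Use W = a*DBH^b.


Formula: W = a * DBH^b  (allometric power law)
DBH^b = 26.0^2.46 = 3025.7597
W = 0.08 * 3025.7597 = 242.1 kg

242.1


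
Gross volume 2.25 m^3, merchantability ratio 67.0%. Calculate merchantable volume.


Formula: MV = V_total * (merchantable_pct / 100)
Merchantable fraction = 67.0% / 100 = 0.67
MV = 2.25 m^3 * 0.67 = 1.508 m^3

1.508


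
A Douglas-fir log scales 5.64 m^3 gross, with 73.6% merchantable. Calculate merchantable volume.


Formula: MV = V_total * (merchantable_pct / 100)
Merchantable fraction = 73.6% / 100 = 0.736
MV = 5.64 m^3 * 0.736 = 4.151 m^3

4.151


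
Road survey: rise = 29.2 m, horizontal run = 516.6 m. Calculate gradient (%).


Formula: Gradient = rise / run * 100
Gradient = 29.2 / 516.6 * 100 = 5.7%

5.7


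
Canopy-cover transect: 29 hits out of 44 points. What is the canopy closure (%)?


Formula: Canopy closure = covered points / total points * 100
Closure = 29 / 44 * 100
Closure = 0.6591 * 100 = 65.9%

65.9


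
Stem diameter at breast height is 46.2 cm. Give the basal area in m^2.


Formula: BA = pi * (DBH/2)^2 / 10000  (cm^2 to m^2)
Radius = DBH/2 = 46.2/2 = 23.1 cm
BA = pi * 23.1^2 / 10000
   = 1676.3853 cm^2 / 10000
   = 0.1676 m^2

0.1676


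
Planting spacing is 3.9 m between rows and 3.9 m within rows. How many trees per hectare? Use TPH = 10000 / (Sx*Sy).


Formula: TPH = 10000 m^2/ha / (spacing_x * spacing_y)
Area per tree = 3.9 m * 3.9 m = 15.21 m^2
TPH = 10000 / 15.21 = 657 trees/ha

657


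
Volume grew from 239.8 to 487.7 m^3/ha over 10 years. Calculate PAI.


Formula: PAI = (V_T2 - V_T1) / (T2 - T1)
Volume increment = 487.7 - 239.8 = 247.9 m^3/ha
PAI = 247.9 / 10 = 24.79 m^3/ha/year

24.79


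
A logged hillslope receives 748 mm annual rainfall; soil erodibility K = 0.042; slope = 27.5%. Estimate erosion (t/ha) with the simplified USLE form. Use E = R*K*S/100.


Formula: E = R * K * S / 100  (simplified USLE)
R * K = 748 * 0.042 = 31.416
E = 31.416 * 27.5 / 100 = 8.64 t/ha

8.64


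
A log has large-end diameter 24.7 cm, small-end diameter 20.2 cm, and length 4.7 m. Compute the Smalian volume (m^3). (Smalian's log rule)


Smalian: V = (A1 + A2)/2 * L,  A = pi*(D/200)^2
A1 = pi*(24.7/200)^2 = 0.047916 m^2
A2 = pi*(20.2/200)^2 = 0.032047 m^2
V = (0.047916+0.032047)/2*4.7 = 0.1879 m^3

0.1879


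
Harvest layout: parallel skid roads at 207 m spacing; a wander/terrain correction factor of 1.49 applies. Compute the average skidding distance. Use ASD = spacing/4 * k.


Formula: ASD = (spacing / 4) * correction
Uncorrected distance = spacing / 4 = 207 / 4 = 51.75 m
ASD = 51.75 * 1.49 = 77 m

77


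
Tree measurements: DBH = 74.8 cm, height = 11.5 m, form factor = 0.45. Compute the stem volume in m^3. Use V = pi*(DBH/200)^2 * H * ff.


Formula: V = pi * (DBH/200)^2 * H * ff
Radius = DBH/200 = 74.8/200 = 0.374 m
Radius^2 = 0.374^2 = 0.139876 m^2
V = pi * 0.139876 * 11.5 * 0.45
V = 2.274 m^3

2.274


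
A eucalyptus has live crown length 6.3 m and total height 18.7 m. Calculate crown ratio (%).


Formula: Crown Ratio = (Crown Length / Total Height) * 100
CR = (6.3 m / 18.7 m) * 100
CR = 0.3369 * 100 = 33.7%

33.7


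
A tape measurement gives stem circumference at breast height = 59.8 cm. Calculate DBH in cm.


Formula: DBH = C / pi
DBH = 59.8 / pi
pi = 3.14159...
DBH = 19.0 cm

19.0


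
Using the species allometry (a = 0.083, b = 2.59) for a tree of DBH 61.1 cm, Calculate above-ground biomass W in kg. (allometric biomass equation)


Formula: W = a * DBH^b  (allometric power law)
DBH^b = 61.1^2.59 = 42251.9478
W = 0.083 * 42251.9478 = 3506.9 kg

3506.9


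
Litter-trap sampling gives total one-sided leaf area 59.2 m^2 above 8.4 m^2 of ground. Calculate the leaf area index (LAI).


Formula: LAI = total leaf area / ground area  (dimensionless)
LAI = 59.2 m^2 / 8.4 m^2
LAI = 7.05

7.05


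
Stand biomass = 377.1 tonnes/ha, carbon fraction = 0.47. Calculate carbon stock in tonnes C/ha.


Formula: Carbon Stock = Biomass * Carbon Fraction
C = 377.1 t/ha * 0.47
C = 177.2 t C/ha

177.2


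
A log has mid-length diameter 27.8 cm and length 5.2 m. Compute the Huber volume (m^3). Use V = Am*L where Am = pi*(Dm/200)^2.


Huber: V = Am * L,  Am = pi*(Dm/200)^2
Am = pi*(27.8/200)^2 = 0.060699 m^2
V = 0.060699*5.2 = 0.3156 m^3

0.3156


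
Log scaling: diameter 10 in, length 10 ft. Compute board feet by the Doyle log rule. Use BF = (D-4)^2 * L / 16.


Doyle: BF = (D - 4)^2 * L / 16
Adjusted diameter = 10 - 4 = 6 in
(D-4)^2 = 6^2 = 36
BF = 36 * 10 / 16 = 23 BF

23


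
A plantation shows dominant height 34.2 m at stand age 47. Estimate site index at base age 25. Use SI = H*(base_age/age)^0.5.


Formula: SI = H_dom * (base_age / age)^0.5
Age ratio = 25 / 47 = 0.53191
sqrt(age_ratio) = 0.72932
SI = 34.2 * 0.72932 = 24.9 m

24.9


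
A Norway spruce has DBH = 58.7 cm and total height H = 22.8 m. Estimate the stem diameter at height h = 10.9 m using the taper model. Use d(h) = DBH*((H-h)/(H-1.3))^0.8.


Taper: d(h) = DBH * ((H - h) / (H - 1.3))^0.8
Numerator = H - h = 22.8 - 10.9 = 11.9 m
Denominator = H - 1.3 = 22.8 - 1.3 = 21.5 m
Ratio = 11.9 / 21.5 = 0.55349
d = 58.7 * 0.55349^0.8 = 36.6 cm

36.6


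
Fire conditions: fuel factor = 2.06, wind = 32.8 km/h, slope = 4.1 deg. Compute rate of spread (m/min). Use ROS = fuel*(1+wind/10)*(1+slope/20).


Formula: ROS = fuel * (1 + wind/10) * (1 + slope/20)
Wind factor = 1 + 32.8/10 = 4.28
Slope factor = 1 + 4.1/20 = 1.205
ROS = 2.06 * 4.28 * 1.205 = 10.62 m/min

10.62


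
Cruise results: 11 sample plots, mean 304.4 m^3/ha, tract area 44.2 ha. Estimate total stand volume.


Formula: Total Volume = Mean Volume per ha * Total Area
Total Volume = 304.4 m^3/ha * 44.2 ha
Total Volume = 13454 m^3

13454


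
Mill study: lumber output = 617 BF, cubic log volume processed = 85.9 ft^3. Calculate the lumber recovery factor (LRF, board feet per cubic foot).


Formula: LRF = Lumber Output (BF) / Log Input (ft^3)
LRF = 617 BF / 85.9 ft^3
LRF = 7.18 BF/ft^3

7.18


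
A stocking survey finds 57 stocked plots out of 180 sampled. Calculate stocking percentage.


Formula: Stocking % = stocked plots / total plots * 100
Stocking = 57 / 180 * 100
Stocking = 0.3167 * 100 = 31.7%

31.7


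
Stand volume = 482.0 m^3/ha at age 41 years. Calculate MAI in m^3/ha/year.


Formula: MAI = Total Volume / Stand Age
MAI = 482.0 m^3/ha / 41 years
MAI = 11.76 m^3/ha/year

11.76


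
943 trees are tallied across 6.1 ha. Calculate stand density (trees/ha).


Formula: Stand Density = N_trees / Area_ha
Density = 943 trees / 6.1 ha
Density = 155 trees/ha

155


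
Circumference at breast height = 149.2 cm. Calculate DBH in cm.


Formula: DBH = C / pi
DBH = 149.2 / pi
pi = 3.14159...
DBH = 47.5 cm

47.5


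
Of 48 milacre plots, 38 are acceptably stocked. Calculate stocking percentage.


Formula: Stocking % = stocked plots / total plots * 100
Stocking = 38 / 48 * 100
Stocking = 0.7917 * 100 = 79.2%

79.2


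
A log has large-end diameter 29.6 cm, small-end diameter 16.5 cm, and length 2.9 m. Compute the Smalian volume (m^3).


Smalian: V = (A1 + A2)/2 * L,  A = pi*(D/200)^2
A1 = pi*(29.6/200)^2 = 0.068813 m^2
A2 = pi*(16.5/200)^2 = 0.021382 m^2
V = (0.068813+0.021382)/2*2.9 = 0.1308 m^3

0.1308


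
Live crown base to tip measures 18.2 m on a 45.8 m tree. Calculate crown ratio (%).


Formula: Crown Ratio = (Crown Length / Total Height) * 100
CR = (18.2 m / 45.8 m) * 100
CR = 0.3974 * 100 = 39.7%

39.7


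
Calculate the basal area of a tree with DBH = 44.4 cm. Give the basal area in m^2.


Formula: BA = pi * (DBH/2)^2 / 10000  (cm^2 to m^2)
Radius = DBH/2 = 44.4/2 = 22.2 cm
BA = pi * 22.2^2 / 10000
   = 1548.3025 cm^2 / 10000
   = 0.1548 m^2

0.1548


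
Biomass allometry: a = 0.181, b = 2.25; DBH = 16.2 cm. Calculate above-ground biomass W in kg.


Formula: W = a * DBH^b  (allometric power law)
DBH^b = 16.2^2.25 = 526.5126
W = 0.181 * 526.5126 = 95.3 kg

95.3


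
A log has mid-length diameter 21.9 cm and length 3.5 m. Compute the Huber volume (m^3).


Huber: V = Am * L,  Am = pi*(Dm/200)^2
Am = pi*(21.9/200)^2 = 0.037668 m^2
V = 0.037668*3.5 = 0.1318 m^3

0.1318


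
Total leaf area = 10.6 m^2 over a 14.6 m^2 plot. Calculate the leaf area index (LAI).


Formula: LAI = total leaf area / ground area  (dimensionless)
LAI = 10.6 m^2 / 14.6 m^2
LAI = 0.73

0.73


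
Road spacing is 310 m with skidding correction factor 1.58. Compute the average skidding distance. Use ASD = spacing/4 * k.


Formula: ASD = (spacing / 4) * correction
Uncorrected distance = spacing / 4 = 310 / 4 = 77.5 m
ASD = 77.5 * 1.58 = 122 m

122


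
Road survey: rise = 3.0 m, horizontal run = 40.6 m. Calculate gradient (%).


Formula: Gradient = rise / run * 100
Gradient = 3.0 / 40.6 * 100 = 7.4%

7.4


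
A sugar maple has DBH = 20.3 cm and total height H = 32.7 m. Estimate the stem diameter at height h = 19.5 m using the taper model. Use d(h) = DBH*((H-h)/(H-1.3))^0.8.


Taper: d(h) = DBH * ((H - h) / (H - 1.3))^0.8
Numerator = H - h = 32.7 - 19.5 = 13.2 m
Denominator = H - 1.3 = 32.7 - 1.3 = 31.4 m
Ratio = 13.2 / 31.4 = 0.42038
d = 20.3 * 0.42038^0.8 = 10.1 cm

10.1


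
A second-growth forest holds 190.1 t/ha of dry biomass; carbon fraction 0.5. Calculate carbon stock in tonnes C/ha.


Formula: Carbon Stock = Biomass * Carbon Fraction
C = 190.1 t/ha * 0.5
C = 95.1 t C/ha

95.1


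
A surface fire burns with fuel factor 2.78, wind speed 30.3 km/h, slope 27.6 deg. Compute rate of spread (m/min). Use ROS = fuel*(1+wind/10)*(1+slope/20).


Formula: ROS = fuel * (1 + wind/10) * (1 + slope/20)
Wind factor = 1 + 30.3/10 = 4.03
Slope factor = 1 + 27.6/20 = 2.38
ROS = 2.78 * 4.03 * 2.38 = 26.66 m/min

26.66


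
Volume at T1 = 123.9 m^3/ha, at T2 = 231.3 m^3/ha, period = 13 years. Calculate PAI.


Formula: PAI = (V_T2 - V_T1) / (T2 - T1)
Volume increment = 231.3 - 123.9 = 107.4 m^3/ha
PAI = 107.4 / 13 = 8.26 m^3/ha/year

8.26


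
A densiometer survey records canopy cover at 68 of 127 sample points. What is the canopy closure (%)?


Formula: Canopy closure = covered points / total points * 100
Closure = 68 / 127 * 100
Closure = 0.5354 * 100 = 53.5%

53.5


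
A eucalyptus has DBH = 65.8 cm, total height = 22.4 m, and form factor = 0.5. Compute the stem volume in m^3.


Formula: V = pi * (DBH/200)^2 * H * ff
Radius = DBH/200 = 65.8/200 = 0.329 m
Radius^2 = 0.329^2 = 0.108241 m^2
V = pi * 0.108241 * 22.4 * 0.5
V = 3.809 m^3

3.809


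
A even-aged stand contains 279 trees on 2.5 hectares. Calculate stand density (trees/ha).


Formula: Stand Density = N_trees / Area_ha
Density = 279 trees / 2.5 ha
Density = 112 trees/ha

112


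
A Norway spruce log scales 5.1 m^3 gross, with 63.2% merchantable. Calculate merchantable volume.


Formula: MV = V_total * (merchantable_pct / 100)
Merchantable fraction = 63.2% / 100 = 0.632
MV = 5.1 m^3 * 0.632 = 3.223 m^3

3.223


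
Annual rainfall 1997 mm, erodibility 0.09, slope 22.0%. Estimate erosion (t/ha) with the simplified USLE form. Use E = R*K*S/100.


Formula: E = R * K * S / 100  (simplified USLE)
R * K = 1997 * 0.09 = 179.73
E = 179.73 * 22.0 / 100 = 39.54 t/ha

39.54


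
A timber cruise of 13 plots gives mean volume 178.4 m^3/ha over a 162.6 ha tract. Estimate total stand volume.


Formula: Total Volume = Mean Volume per ha * Total Area
Total Volume = 178.4 m^3/ha * 162.6 ha
Total Volume = 29008 m^3

29008


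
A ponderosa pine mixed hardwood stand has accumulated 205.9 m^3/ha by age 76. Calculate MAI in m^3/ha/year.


Formula: MAI = Total Volume / Stand Age
MAI = 205.9 m^3/ha / 76 years
MAI = 2.71 m^3/ha/year

2.71


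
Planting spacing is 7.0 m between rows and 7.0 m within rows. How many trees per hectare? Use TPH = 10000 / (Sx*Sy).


Formula: TPH = 10000 m^2/ha / (spacing_x * spacing_y)
Area per tree = 7.0 m * 7.0 m = 49.0 m^2
TPH = 10000 / 49.0 = 204 trees/ha

204


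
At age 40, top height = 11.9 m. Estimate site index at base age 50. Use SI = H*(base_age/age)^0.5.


Formula: SI = H_dom * (base_age / age)^0.5
Age ratio = 50 / 40 = 1.25
sqrt(age_ratio) = 1.11803
SI = 11.9 * 1.11803 = 13.3 m

13.3


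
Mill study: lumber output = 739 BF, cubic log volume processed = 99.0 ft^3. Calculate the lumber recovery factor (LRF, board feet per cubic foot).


Formula: LRF = Lumber Output (BF) / Log Input (ft^3)
LRF = 739 BF / 99.0 ft^3
LRF = 7.46 BF/ft^3

7.46


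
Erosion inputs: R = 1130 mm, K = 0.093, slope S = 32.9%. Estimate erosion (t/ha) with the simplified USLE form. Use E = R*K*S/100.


Formula: E = R * K * S / 100  (simplified USLE)
R * K = 1130 * 0.093 = 105.09
E = 105.09 * 32.9 / 100 = 34.57 t/ha

34.57


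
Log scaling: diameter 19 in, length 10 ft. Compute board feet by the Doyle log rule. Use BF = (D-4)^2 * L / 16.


Doyle: BF = (D - 4)^2 * L / 16
Adjusted diameter = 19 - 4 = 15 in
(D-4)^2 = 15^2 = 225
BF = 225 * 10 / 16 = 141 BF

141


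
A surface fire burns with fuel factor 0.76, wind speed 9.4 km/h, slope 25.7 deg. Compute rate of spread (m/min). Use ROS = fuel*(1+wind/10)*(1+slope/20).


Formula: ROS = fuel * (1 + wind/10) * (1 + slope/20)
Wind factor = 1 + 9.4/10 = 1.94
Slope factor = 1 + 25.7/20 = 2.285
ROS = 0.76 * 1.94 * 2.285 = 3.37 m/min

3.37


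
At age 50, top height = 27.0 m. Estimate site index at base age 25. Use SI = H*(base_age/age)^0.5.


Formula: SI = H_dom * (base_age / age)^0.5
Age ratio = 25 / 50 = 0.5
sqrt(age_ratio) = 0.70711
SI = 27.0 * 0.70711 = 19.1 m

19.1


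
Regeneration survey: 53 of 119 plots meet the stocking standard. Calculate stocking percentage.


Formula: Stocking % = stocked plots / total plots * 100
Stocking = 53 / 119 * 100
Stocking = 0.4454 * 100 = 44.5%

44.5


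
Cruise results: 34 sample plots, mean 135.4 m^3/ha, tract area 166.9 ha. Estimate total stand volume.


Formula: Total Volume = Mean Volume per ha * Total Area
Total Volume = 135.4 m^3/ha * 166.9 ha
Total Volume = 22598 m^3

22598


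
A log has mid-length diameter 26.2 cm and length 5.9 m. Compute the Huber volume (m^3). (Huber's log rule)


Huber: V = Am * L,  Am = pi*(Dm/200)^2
Am = pi*(26.2/200)^2 = 0.053913 m^2
V = 0.053913*5.9 = 0.3181 m^3

0.3181


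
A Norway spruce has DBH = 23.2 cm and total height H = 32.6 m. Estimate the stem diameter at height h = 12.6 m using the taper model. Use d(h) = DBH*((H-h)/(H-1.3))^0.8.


Taper: d(h) = DBH * ((H - h) / (H - 1.3))^0.8
Numerator = H - h = 32.6 - 12.6 = 20.0 m
Denominator = H - 1.3 = 32.6 - 1.3 = 31.3 m
Ratio = 20.0 / 31.3 = 0.63898
d = 23.2 * 0.63898^0.8 = 16.2 cm

16.2


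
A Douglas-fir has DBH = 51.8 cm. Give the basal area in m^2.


Formula: BA = pi * (DBH/2)^2 / 10000  (cm^2 to m^2)
Radius = DBH/2 = 51.8/2 = 25.9 cm
BA = pi * 25.9^2 / 10000
   = 2107.4118 cm^2 / 10000
   = 0.2107 m^2

0.2107


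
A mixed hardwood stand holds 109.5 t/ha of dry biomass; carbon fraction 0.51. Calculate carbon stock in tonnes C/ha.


Formula: Carbon Stock = Biomass * Carbon Fraction
C = 109.5 t/ha * 0.51
C = 55.8 t C/ha

55.8


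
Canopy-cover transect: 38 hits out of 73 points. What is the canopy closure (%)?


Formula: Canopy closure = covered points / total points * 100
Closure = 38 / 73 * 100
Closure = 0.5205 * 100 = 52.1%

52.1


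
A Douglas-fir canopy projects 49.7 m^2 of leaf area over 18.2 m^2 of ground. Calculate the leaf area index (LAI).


Formula: LAI = total leaf area / ground area  (dimensionless)
LAI = 49.7 m^2 / 18.2 m^2
LAI = 2.73

2.73


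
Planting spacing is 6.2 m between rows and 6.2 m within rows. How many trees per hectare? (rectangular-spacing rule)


Formula: TPH = 10000 m^2/ha / (spacing_x * spacing_y)
Area per tree = 6.2 m * 6.2 m = 38.44 m^2
TPH = 10000 / 38.44 = 260 trees/ha

260


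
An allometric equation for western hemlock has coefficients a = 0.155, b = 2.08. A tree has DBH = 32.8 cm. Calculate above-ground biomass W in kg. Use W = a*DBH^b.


Formula: W = a * DBH^b  (allometric power law)
DBH^b = 32.8^2.08 = 1422.3864
W = 0.155 * 1422.3864 = 220.5 kg

220.5


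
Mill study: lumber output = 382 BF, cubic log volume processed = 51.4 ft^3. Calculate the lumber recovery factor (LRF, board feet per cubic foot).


Formula: LRF = Lumber Output (BF) / Log Input (ft^3)
LRF = 382 BF / 51.4 ft^3
LRF = 7.43 BF/ft^3

7.43


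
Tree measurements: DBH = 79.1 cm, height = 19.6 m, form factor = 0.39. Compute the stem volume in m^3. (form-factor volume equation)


Formula: V = pi * (DBH/200)^2 * H * ff
Radius = DBH/200 = 79.1/200 = 0.3955 m
Radius^2 = 0.3955^2 = 0.15642025 m^2
V = pi * 0.15642025 * 19.6 * 0.39
V = 3.756 m^3

3.756


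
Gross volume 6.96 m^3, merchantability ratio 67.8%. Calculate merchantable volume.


Formula: MV = V_total * (merchantable_pct / 100)
Merchantable fraction = 67.8% / 100 = 0.678
MV = 6.96 m^3 * 0.678 = 4.719 m^3

4.719


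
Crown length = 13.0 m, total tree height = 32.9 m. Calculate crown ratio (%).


Formula: Crown Ratio = (Crown Length / Total Height) * 100
CR = (13.0 m / 32.9 m) * 100
CR = 0.3951 * 100 = 39.5%

39.5


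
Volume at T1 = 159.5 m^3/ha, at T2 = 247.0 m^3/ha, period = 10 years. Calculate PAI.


Formula: PAI = (V_T2 - V_T1) / (T2 - T1)
Volume increment = 247.0 - 159.5 = 87.5 m^3/ha
PAI = 87.5 / 10 = 8.75 m^3/ha/year

8.75


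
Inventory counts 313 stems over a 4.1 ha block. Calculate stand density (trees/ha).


Formula: Stand Density = N_trees / Area_ha
Density = 313 trees / 4.1 ha
Density = 76 trees/ha

76


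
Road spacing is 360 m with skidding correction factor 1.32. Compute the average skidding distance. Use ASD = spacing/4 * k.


Formula: ASD = (spacing / 4) * correction
Uncorrected distance = spacing / 4 = 360 / 4 = 90 m
ASD = 90 * 1.32 = 119 m

119


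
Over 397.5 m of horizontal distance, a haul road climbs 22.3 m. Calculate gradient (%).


Formula: Gradient = rise / run * 100
Gradient = 22.3 / 397.5 * 100 = 5.6%

5.6


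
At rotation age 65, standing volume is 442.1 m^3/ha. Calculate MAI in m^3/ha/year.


Formula: MAI = Total Volume / Stand Age
MAI = 442.1 m^3/ha / 65 years
MAI = 6.8 m^3/ha/year

6.8


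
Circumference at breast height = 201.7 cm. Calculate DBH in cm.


Formula: DBH = C / pi
DBH = 201.7 / pi
pi = 3.14159...
DBH = 64.2 cm

64.2


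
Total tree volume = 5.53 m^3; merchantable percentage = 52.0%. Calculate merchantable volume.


Formula: MV = V_total * (merchantable_pct / 100)
Merchantable fraction = 52.0% / 100 = 0.52
MV = 5.53 m^3 * 0.52 = 2.876 m^3

2.876


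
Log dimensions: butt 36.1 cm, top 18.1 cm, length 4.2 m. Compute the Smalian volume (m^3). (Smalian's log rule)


Smalian: V = (A1 + A2)/2 * L,  A = pi*(D/200)^2
A1 = pi*(36.1/200)^2 = 0.102354 m^2
A2 = pi*(18.1/200)^2 = 0.02573 m^2
V = (0.102354+0.02573)/2*4.2 = 0.269 m^3

0.269


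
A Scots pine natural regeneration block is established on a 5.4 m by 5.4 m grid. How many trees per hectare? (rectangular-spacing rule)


Formula: TPH = 10000 m^2/ha / (spacing_x * spacing_y)
Area per tree = 5.4 m * 5.4 m = 29.16 m^2
TPH = 10000 / 29.16 = 343 trees/ha

343


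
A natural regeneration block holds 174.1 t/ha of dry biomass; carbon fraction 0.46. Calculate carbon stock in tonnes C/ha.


Formula: Carbon Stock = Biomass * Carbon Fraction
C = 174.1 t/ha * 0.46
C = 80.1 t C/ha

80.1


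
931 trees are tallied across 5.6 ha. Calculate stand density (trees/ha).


Formula: Stand Density = N_trees / Area_ha
Density = 931 trees / 5.6 ha
Density = 166 trees/ha

166


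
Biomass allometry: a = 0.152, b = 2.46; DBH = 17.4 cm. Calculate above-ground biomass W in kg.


Formula: W = a * DBH^b  (allometric power law)
DBH^b = 17.4^2.46 = 1126.5518
W = 0.152 * 1126.5518 = 171.2 kg

171.2


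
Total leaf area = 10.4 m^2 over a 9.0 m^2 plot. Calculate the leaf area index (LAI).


Formula: LAI = total leaf area / ground area  (dimensionless)
LAI = 10.4 m^2 / 9.0 m^2
LAI = 1.16

1.16


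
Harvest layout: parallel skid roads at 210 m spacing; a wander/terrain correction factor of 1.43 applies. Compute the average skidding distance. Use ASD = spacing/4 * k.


Formula: ASD = (spacing / 4) * correction
Uncorrected distance = spacing / 4 = 210 / 4 = 52.5 m
ASD = 52.5 * 1.43 = 75 m

75


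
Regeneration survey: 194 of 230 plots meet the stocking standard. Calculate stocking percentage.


Formula: Stocking % = stocked plots / total plots * 100
Stocking = 194 / 230 * 100
Stocking = 0.8435 * 100 = 84.3%

84.3


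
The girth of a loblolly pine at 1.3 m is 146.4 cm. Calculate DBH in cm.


Formula: DBH = C / pi
DBH = 146.4 / pi
pi = 3.14159...
DBH = 46.6 cm

46.6


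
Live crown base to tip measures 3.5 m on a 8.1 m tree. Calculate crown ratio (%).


Formula: Crown Ratio = (Crown Length / Total Height) * 100
CR = (3.5 m / 8.1 m) * 100
CR = 0.4321 * 100 = 43.2%

43.2


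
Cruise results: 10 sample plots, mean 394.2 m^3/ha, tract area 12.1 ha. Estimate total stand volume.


Formula: Total Volume = Mean Volume per ha * Total Area
Total Volume = 394.2 m^3/ha * 12.1 ha
Total Volume = 4770 m^3

4770


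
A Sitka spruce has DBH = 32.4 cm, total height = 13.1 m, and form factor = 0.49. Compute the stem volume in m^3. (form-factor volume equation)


Formula: V = pi * (DBH/200)^2 * H * ff
Radius = DBH/200 = 32.4/200 = 0.162 m
Radius^2 = 0.162^2 = 0.026244 m^2
V = pi * 0.026244 * 13.1 * 0.49
V = 0.529 m^3

0.529


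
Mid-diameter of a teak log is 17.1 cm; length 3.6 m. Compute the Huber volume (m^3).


Huber: V = Am * L,  Am = pi*(Dm/200)^2
Am = pi*(17.1/200)^2 = 0.022966 m^2
V = 0.022966*3.6 = 0.0827 m^3

0.0827


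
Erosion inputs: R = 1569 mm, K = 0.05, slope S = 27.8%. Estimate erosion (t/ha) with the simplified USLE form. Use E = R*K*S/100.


Formula: E = R * K * S / 100  (simplified USLE)
R * K = 1569 * 0.05 = 78.45
E = 78.45 * 27.8 / 100 = 21.81 t/ha

21.81


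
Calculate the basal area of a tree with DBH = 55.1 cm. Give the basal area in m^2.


Formula: BA = pi * (DBH/2)^2 / 10000  (cm^2 to m^2)
Radius = DBH/2 = 55.1/2 = 27.55 cm
BA = pi * 27.55^2 / 10000
   = 2384.4767 cm^2 / 10000
   = 0.2384 m^2

0.2384


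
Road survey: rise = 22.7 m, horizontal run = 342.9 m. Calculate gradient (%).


Formula: Gradient = rise / run * 100
Gradient = 22.7 / 342.9 * 100 = 6.6%

6.6


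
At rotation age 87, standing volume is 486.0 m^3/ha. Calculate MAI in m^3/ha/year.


Formula: MAI = Total Volume / Stand Age
MAI = 486.0 m^3/ha / 87 years
MAI = 5.59 m^3/ha/year

5.59


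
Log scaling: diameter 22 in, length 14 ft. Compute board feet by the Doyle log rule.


Doyle: BF = (D - 4)^2 * L / 16
Adjusted diameter = 22 - 4 = 18 in
(D-4)^2 = 18^2 = 324
BF = 324 * 14 / 16 = 284 BF

284


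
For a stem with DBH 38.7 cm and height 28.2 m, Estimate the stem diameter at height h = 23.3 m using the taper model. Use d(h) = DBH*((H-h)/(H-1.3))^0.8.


Taper: d(h) = DBH * ((H - h) / (H - 1.3))^0.8
Numerator = H - h = 28.2 - 23.3 = 4.9 m
Denominator = H - 1.3 = 28.2 - 1.3 = 26.9 m
Ratio = 4.9 / 26.9 = 0.18216
d = 38.7 * 0.18216^0.8 = 9.9 cm

9.9


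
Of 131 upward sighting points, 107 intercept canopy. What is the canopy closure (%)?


Formula: Canopy closure = covered points / total points * 100
Closure = 107 / 131 * 100
Closure = 0.8168 * 100 = 81.7%

81.7


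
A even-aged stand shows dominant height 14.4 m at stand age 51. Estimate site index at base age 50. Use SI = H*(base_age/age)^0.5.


Formula: SI = H_dom * (base_age / age)^0.5
Age ratio = 50 / 51 = 0.98039
sqrt(age_ratio) = 0.99015
SI = 14.4 * 0.99015 = 14.3 m

14.3


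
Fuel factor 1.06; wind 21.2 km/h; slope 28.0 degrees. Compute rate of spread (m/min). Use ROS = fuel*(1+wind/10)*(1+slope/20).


Formula: ROS = fuel * (1 + wind/10) * (1 + slope/20)
Wind factor = 1 + 21.2/10 = 3.12
Slope factor = 1 + 28.0/20 = 2.4
ROS = 1.06 * 3.12 * 2.4 = 7.94 m/min

7.94


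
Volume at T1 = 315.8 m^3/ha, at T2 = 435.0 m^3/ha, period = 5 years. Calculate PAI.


Formula: PAI = (V_T2 - V_T1) / (T2 - T1)
Volume increment = 435.0 - 315.8 = 119.2 m^3/ha
PAI = 119.2 / 5 = 23.84 m^3/ha/year

23.84


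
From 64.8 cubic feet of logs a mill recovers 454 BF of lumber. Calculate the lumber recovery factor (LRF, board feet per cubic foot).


Formula: LRF = Lumber Output (BF) / Log Input (ft^3)
LRF = 454 BF / 64.8 ft^3
LRF = 7.01 BF/ft^3

7.01


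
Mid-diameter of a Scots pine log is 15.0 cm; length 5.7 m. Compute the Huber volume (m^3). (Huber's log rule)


Huber: V = Am * L,  Am = pi*(Dm/200)^2
Am = pi*(15.0/200)^2 = 0.017671 m^2
V = 0.017671*5.7 = 0.1007 m^3

0.1007


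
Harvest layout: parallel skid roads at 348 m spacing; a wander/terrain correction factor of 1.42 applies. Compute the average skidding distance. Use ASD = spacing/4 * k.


Formula: ASD = (spacing / 4) * correction
Uncorrected distance = spacing / 4 = 348 / 4 = 87 m
ASD = 87 * 1.42 = 124 m

124


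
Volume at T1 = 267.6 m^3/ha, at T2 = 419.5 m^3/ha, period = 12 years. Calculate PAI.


Formula: PAI = (V_T2 - V_T1) / (T2 - T1)
Volume increment = 419.5 - 267.6 = 151.9 m^3/ha
PAI = 151.9 / 12 = 12.66 m^3/ha/year

12.66


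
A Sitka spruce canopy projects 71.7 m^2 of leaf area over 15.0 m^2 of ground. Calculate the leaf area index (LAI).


Formula: LAI = total leaf area / ground area  (dimensionless)
LAI = 71.7 m^2 / 15.0 m^2
LAI = 4.78

4.78


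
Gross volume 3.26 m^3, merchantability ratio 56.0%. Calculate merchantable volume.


Formula: MV = V_total * (merchantable_pct / 100)
Merchantable fraction = 56.0% / 100 = 0.56
MV = 3.26 m^3 * 0.56 = 1.826 m^3

1.826


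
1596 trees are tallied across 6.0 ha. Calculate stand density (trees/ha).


Formula: Stand Density = N_trees / Area_ha
Density = 1596 trees / 6.0 ha
Density = 266 trees/ha

266


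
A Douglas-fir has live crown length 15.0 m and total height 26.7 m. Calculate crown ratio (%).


Formula: Crown Ratio = (Crown Length / Total Height) * 100
CR = (15.0 m / 26.7 m) * 100
CR = 0.5618 * 100 = 56.2%

56.2


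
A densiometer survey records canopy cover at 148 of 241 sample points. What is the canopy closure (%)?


Formula: Canopy closure = covered points / total points * 100
Closure = 148 / 241 * 100
Closure = 0.6141 * 100 = 61.4%

61.4


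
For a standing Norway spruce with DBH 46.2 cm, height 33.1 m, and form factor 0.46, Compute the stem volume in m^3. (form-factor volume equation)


Formula: V = pi * (DBH/200)^2 * H * ff
Radius = DBH/200 = 46.2/200 = 0.231 m
Radius^2 = 0.231^2 = 0.053361 m^2
V = pi * 0.053361 * 33.1 * 0.46
V = 2.552 m^3

2.552


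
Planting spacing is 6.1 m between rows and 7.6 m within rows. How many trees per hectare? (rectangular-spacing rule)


Formula: TPH = 10000 m^2/ha / (spacing_x * spacing_y)
Area per tree = 6.1 m * 7.6 m = 46.36 m^2
TPH = 10000 / 46.36 = 216 trees/ha

216


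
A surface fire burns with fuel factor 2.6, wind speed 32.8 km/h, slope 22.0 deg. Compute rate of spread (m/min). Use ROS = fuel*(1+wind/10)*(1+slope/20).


Formula: ROS = fuel * (1 + wind/10) * (1 + slope/20)
Wind factor = 1 + 32.8/10 = 4.28
Slope factor = 1 + 22.0/20 = 2.1
ROS = 2.6 * 4.28 * 2.1 = 23.37 m/min

23.37


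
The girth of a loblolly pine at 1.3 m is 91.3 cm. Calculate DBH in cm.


Formula: DBH = C / pi
DBH = 91.3 / pi
pi = 3.14159...
DBH = 29.1 cm

29.1


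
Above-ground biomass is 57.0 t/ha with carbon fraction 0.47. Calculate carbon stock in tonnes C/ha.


Formula: Carbon Stock = Biomass * Carbon Fraction
C = 57.0 t/ha * 0.47
C = 26.8 t C/ha

26.8


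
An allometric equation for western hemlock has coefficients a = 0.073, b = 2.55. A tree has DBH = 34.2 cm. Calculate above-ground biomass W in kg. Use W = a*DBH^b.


Formula: W = a * DBH^b  (allometric power law)
DBH^b = 34.2^2.55 = 8161.4358
W = 0.073 * 8161.4358 = 595.8 kg

595.8


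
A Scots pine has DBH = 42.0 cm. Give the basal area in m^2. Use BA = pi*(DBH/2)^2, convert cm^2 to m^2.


Formula: BA = pi * (DBH/2)^2 / 10000  (cm^2 to m^2)
Radius = DBH/2 = 42.0/2 = 21.0 cm
BA = pi * 21.0^2 / 10000
   = 1385.4424 cm^2 / 10000
   = 0.1385 m^2

0.1385


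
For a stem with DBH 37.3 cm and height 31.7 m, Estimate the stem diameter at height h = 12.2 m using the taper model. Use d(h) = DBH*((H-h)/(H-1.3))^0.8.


Taper: d(h) = DBH * ((H - h) / (H - 1.3))^0.8
Numerator = H - h = 31.7 - 12.2 = 19.5 m
Denominator = H - 1.3 = 31.7 - 1.3 = 30.4 m
Ratio = 19.5 / 30.4 = 0.64145
d = 37.3 * 0.64145^0.8 = 26.1 cm

26.1
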